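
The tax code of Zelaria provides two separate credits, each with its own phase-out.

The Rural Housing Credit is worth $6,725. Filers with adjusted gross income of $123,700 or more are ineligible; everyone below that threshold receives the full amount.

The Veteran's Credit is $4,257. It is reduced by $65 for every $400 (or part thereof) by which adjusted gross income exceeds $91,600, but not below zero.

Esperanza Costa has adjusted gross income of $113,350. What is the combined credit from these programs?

Rural Housing Credit: $113,350 is below the $123,700 cutoff, so the full $6,725 applies.
Veteran's Credit: income exceeds $91,600 by $21,750, which is 55 full-or-partial $400 increments; reduction = 55 × $65 = $3,575, leaving $682.
Total: $6,725 + $682 = $7,407.

$7,407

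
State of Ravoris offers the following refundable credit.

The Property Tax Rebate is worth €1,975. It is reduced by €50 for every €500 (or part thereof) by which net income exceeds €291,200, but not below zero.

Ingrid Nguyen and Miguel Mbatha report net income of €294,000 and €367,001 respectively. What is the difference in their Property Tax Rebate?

Ingrid (€294,000): Property Tax Rebate: income exceeds €291,200 by €2,800, which is 6 full-or-partial €500 increments; reduction = 6 × €50 = €300, leaving €1,675.
Miguel (€367,001): Property Tax Rebate: income exceeds €291,200 by €75,801 → 152 increments × €50 = €7,600 ≥ base, so the credit is €0.
Difference: |€1,675 − €0| = €1,675.

€1,675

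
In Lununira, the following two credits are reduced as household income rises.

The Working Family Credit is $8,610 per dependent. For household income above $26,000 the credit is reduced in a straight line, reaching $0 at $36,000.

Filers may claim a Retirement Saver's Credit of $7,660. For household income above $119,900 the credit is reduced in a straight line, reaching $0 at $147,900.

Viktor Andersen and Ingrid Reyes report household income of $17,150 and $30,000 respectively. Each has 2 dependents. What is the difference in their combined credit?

Viktor ($17,150): Working Family Credit: base = 2 × $8,610 = $17,220. $17,150 is at or below the $26,000 threshold, so the full $17,220 applies. Retirement Saver's Credit: $17,150 is at or below the $119,900 threshold, so the full $7,660 applies. total $17,220 + $7,660 = $24,880
Ingrid ($30,000): Working Family Credit: base = 2 × $8,610 = $17,220. $30,000 is $4,000 into a $10,000 phase-out range, leaving 6,000/10,000 of the credit: $17,220 × 6,000/10,000 = $10,332. Retirement Saver's Credit: $30,000 is at or below the $119,900 threshold, so the full $7,660 applies. total $10,332 + $7,660 = $17,992
Difference: |$24,880 − $17,992| = $6,888.

$6,888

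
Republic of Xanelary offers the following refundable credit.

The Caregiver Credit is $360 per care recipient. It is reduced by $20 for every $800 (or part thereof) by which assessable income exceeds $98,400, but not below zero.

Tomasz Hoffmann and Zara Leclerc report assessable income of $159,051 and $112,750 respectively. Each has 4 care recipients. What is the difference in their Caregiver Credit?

Tomasz ($159,051): Caregiver Credit: base = 4 × $360 = $1,440. income exceeds $98,400 by $60,651 → 76 increments × $20 = $1,520 ≥ base, so the credit is $0.
Zara ($112,750): Caregiver Credit: base = 4 × $360 = $1,440. income exceeds $98,400 by $14,350, which is 18 full-or-partial $800 increments; reduction = 18 × $20 = $360, leaving $1,080.
Difference: |$0 − $1,080| = $1,080.

$1,080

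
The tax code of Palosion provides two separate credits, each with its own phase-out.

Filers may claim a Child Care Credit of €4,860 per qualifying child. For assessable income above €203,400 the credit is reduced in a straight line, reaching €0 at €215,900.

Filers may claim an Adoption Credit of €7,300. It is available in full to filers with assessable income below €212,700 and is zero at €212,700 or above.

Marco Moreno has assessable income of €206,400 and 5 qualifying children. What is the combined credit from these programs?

€25,768

Child Care Credit: base = 5 × €4,860 = €24,300. €206,400 is €3,000 into a €12,500 phase-out range, leaving 9,500/12,500 of the credit: €24,300 × 9,500/12,500 = €18,468.
Adoption Credit: €206,400 is below the €212,700 cutoff, so the full €7,300 applies.
Total: €18,468 + €7,300 = €25,768.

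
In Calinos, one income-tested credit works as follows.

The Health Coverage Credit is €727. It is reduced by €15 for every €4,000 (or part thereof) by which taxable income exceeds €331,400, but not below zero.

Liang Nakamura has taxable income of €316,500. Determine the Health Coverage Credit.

Health Coverage Credit: €316,500 is at or below the €331,400 threshold, so the full €727 applies.

€727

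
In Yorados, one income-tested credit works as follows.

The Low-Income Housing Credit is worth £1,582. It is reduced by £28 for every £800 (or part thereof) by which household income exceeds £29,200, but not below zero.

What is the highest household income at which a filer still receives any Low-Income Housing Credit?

After 56 increments the reduction is 56 × £28 = £1,568, leaving £14; one more increment wipes it out. Increment 56 ends at excess 56 × £800 = £44,800, so the highest qualifying income is £29,200 + £44,800 = £74,000.

£74,000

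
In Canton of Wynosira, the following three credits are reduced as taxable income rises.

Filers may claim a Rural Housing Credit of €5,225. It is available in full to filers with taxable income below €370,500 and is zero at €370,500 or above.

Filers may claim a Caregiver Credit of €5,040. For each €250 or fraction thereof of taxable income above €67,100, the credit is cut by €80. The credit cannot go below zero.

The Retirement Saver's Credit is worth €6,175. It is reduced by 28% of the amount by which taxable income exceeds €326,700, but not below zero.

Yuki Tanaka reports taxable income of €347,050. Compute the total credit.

Rural Housing Credit: €347,050 is below the €370,500 cutoff, so the full €5,225 applies.
Caregiver Credit: income exceeds €67,100 by €279,950 → 1120 increments × €80 = €89,600 ≥ base, so the credit is €0.
Retirement Saver's Credit: 28% of the €20,350 excess over €326,700 is €5,698; credit = €6,175 − €5,698 = €477.
Total: €5,225 + €0 + €477 = €5,702.

€5,702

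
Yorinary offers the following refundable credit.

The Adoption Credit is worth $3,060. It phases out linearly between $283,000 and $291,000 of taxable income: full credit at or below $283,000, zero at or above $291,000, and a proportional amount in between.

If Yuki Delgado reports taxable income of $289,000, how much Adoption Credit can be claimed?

Adoption Credit: $289,000 is $6,000 into a $8,000 phase-out range, leaving 2,000/8,000 of the credit: $3,060 × 2,000/8,000 = $765.

$765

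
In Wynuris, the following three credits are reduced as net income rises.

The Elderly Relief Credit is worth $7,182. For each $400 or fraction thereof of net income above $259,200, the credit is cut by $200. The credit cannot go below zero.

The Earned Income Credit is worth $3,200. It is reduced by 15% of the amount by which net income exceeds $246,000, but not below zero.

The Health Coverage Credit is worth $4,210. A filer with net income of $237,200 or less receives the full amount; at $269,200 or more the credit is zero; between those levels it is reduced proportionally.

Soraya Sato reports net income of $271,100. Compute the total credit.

Elderly Relief Credit: income exceeds $259,200 by $11,900, which is 30 full-or-partial $400 increments; reduction = 30 × $200 = $6,000, leaving $1,182.
Earned Income Credit: 15% of the $25,100 excess over $246,000 is $3,765 ≥ base, so the credit is $0.
Health Coverage Credit: $271,100 is at or above $269,200, so the credit is $0.
Total: $1,182 + $0 + $0 = $1,182.

$1,182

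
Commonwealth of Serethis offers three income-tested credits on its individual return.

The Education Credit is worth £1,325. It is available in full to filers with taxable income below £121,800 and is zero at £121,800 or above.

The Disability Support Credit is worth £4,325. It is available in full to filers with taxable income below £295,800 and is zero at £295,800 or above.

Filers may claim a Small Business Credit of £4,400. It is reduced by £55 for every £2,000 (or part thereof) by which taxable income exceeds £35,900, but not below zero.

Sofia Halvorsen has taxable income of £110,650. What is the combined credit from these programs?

Education Credit: £110,650 is below the £121,800 cutoff, so the full £1,325 applies.
Disability Support Credit: £110,650 is below the £295,800 cutoff, so the full £4,325 applies.
Small Business Credit: income exceeds £35,900 by £74,750, which is 38 full-or-partial £2,000 increments; reduction = 38 × £55 = £2,090, leaving £2,310.
Total: £1,325 + £4,325 + £2,310 = £7,960.

£7,960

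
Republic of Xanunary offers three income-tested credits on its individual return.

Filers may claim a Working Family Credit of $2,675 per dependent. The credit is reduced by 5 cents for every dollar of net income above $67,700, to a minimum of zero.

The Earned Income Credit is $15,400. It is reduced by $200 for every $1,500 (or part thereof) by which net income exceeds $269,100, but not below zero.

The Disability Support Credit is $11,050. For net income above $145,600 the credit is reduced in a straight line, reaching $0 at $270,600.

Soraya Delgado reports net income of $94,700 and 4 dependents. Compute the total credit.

$35,800

Working Family Credit: base = 4 × $2,675 = $10,700. 5% of the $27,000 excess over $67,700 is $1,350; credit = $10,700 − $1,350 = $9,350.
Earned Income Credit: $94,700 is at or below the $269,100 threshold, so the full $15,400 applies.
Disability Support Credit: $94,700 is at or below the $145,600 threshold, so the full $11,050 applies.
Total: $9,350 + $15,400 + $11,050 = $35,800.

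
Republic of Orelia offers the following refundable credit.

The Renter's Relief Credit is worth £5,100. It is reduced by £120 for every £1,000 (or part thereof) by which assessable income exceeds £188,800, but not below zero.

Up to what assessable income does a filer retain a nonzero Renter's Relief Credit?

£230,800

After 42 increments the reduction is 42 × £120 = £5,040, leaving £60; one more increment wipes it out. Increment 42 ends at excess 42 × £1,000 = £42,000, so the highest qualifying income is £188,800 + £42,000 = £230,800.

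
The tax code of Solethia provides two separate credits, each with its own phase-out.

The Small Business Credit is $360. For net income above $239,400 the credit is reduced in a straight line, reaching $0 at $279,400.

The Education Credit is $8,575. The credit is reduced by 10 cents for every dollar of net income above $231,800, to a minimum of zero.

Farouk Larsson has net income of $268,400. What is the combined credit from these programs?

$5,014

Small Business Credit: $268,400 is $29,000 into a $40,000 phase-out range, leaving 11,000/40,000 of the credit: $360 × 11,000/40,000 = $99.
Education Credit: 10% of the $36,600 excess over $231,800 is $3,660; credit = $8,575 − $3,660 = $4,915.
Total: $99 + $4,915 = $5,014.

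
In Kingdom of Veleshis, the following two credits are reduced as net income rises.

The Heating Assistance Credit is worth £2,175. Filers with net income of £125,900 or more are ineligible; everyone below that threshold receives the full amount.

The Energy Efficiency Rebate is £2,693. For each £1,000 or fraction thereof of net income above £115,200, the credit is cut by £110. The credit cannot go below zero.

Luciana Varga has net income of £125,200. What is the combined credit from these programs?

Heating Assistance Credit: £125,200 is below the £125,900 cutoff, so the full £2,175 applies.
Energy Efficiency Rebate: income exceeds £115,200 by £10,000, which is 10 full-or-partial £1,000 increments; reduction = 10 × £110 = £1,100, leaving £1,593.
Total: £2,175 + £1,593 = £3,768.

£3,768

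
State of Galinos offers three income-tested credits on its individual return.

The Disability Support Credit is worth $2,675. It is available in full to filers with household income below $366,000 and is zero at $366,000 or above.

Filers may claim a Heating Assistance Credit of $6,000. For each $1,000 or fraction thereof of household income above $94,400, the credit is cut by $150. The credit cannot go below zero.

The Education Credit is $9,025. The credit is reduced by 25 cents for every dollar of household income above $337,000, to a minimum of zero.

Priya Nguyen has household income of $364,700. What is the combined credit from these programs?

$4,775

Disability Support Credit: $364,700 is below the $366,000 cutoff, so the full $2,675 applies.
Heating Assistance Credit: income exceeds $94,400 by $270,300 → 271 increments × $150 = $40,650 ≥ base, so the credit is $0.
Education Credit: 25% of the $27,700 excess over $337,000 is $6,925; credit = $9,025 − $6,925 = $2,100.
Total: $2,675 + $0 + $2,100 = $4,775.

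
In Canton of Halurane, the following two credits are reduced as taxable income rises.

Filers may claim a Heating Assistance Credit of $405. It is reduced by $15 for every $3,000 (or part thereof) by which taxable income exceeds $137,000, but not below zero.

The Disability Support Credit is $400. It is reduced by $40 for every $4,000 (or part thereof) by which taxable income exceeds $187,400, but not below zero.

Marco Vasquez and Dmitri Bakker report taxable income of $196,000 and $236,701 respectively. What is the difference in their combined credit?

$385

Marco ($196,000): Heating Assistance Credit: income exceeds $137,000 by $59,000, which is 20 full-or-partial $3,000 increments; reduction = 20 × $15 = $300, leaving $105. Disability Support Credit: income exceeds $187,400 by $8,600, which is 3 full-or-partial $4,000 increments; reduction = 3 × $40 = $120, leaving $280. total $105 + $280 = $385
Dmitri ($236,701): Heating Assistance Credit: income exceeds $137,000 by $99,701 → 34 increments × $15 = $510 ≥ base, so the credit is $0. Disability Support Credit: income exceeds $187,400 by $49,301 → 13 increments × $40 = $520 ≥ base, so the credit is $0. total $0 + $0 = $0
Difference: |$385 − $0| = $385.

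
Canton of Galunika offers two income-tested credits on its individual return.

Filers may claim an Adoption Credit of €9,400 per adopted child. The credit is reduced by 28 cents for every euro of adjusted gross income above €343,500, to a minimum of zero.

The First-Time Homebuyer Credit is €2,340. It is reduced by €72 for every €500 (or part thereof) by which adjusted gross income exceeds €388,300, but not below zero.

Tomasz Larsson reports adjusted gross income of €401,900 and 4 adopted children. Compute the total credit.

Adoption Credit: base = 4 × €9,400 = €37,600. 28% of the €58,400 excess over €343,500 is €16,352; credit = €37,600 − €16,352 = €21,248.
First-Time Homebuyer Credit: income exceeds €388,300 by €13,600, which is 28 full-or-partial €500 increments; reduction = 28 × €72 = €2,016, leaving €324.
Total: €21,248 + €324 = €21,572.

€21,572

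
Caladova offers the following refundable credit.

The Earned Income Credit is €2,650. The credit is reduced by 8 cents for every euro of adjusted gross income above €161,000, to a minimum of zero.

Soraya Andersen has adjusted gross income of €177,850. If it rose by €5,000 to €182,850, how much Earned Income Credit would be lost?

At €177,850 — 8% of the €16,850 excess over €161,000 is €1,348; credit = €2,650 − €1,348 = €1,302.
At €182,850 — 8% of the €21,850 excess over €161,000 is €1,748; credit = €2,650 − €1,748 = €902.
Lost: €1,302 − €902 = €400.

€400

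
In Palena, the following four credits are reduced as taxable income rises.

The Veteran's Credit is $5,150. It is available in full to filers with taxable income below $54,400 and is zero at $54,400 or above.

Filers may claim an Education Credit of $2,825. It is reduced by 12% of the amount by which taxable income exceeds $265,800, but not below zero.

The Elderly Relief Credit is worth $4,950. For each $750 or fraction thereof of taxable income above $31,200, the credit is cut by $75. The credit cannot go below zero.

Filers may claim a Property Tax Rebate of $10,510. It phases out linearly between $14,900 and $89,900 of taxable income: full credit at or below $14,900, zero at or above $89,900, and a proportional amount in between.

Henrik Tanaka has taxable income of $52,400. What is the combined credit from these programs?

$16,005

Veteran's Credit: $52,400 is below the $54,400 cutoff, so the full $5,150 applies.
Education Credit: $52,400 is at or below the $265,800 threshold, so the full $2,825 applies.
Elderly Relief Credit: income exceeds $31,200 by $21,200, which is 29 full-or-partial $750 increments; reduction = 29 × $75 = $2,175, leaving $2,775.
Property Tax Rebate: $52,400 is $37,500 into a $75,000 phase-out range, leaving 37,500/75,000 of the credit: $10,510 × 37,500/75,000 = $5,255.
Total: $5,150 + $2,825 + $2,775 + $5,255 = $16,005.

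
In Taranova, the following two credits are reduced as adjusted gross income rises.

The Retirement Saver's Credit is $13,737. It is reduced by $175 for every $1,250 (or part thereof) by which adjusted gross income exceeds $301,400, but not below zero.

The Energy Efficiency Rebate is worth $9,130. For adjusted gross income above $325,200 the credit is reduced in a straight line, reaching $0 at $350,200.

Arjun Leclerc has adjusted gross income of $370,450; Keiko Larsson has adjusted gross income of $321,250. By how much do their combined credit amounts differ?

$16,130

Arjun ($370,450): Retirement Saver's Credit: income exceeds $301,400 by $69,050, which is 56 full-or-partial $1,250 increments; reduction = 56 × $175 = $9,800, leaving $3,937. Energy Efficiency Rebate: $370,450 is at or above $350,200, so the credit is $0. total $3,937 + $0 = $3,937
Keiko ($321,250): Retirement Saver's Credit: income exceeds $301,400 by $19,850, which is 16 full-or-partial $1,250 increments; reduction = 16 × $175 = $2,800, leaving $10,937. Energy Efficiency Rebate: $321,250 is at or below the $325,200 threshold, so the full $9,130 applies. total $10,937 + $9,130 = $20,067
Difference: |$3,937 − $20,067| = $16,130.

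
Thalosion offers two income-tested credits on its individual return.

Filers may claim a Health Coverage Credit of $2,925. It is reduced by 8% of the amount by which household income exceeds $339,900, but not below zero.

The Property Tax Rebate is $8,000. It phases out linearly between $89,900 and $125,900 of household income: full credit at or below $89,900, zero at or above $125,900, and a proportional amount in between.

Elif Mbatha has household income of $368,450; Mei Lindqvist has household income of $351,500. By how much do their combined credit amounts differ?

Elif ($368,450): Health Coverage Credit: 8% of the $28,550 excess over $339,900 is $2,284; credit = $2,925 − $2,284 = $641. Property Tax Rebate: $368,450 is at or above $125,900, so the credit is $0. total $641 + $0 = $641
Mei ($351,500): Health Coverage Credit: 8% of the $11,600 excess over $339,900 is $928; credit = $2,925 − $928 = $1,997. Property Tax Rebate: $351,500 is at or above $125,900, so the credit is $0. total $1,997 + $0 = $1,997
Difference: |$641 − $1,997| = $1,356.

$1,356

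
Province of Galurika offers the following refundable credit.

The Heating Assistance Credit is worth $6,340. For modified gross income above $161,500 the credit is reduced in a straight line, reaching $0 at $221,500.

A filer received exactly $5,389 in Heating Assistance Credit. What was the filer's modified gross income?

$5,389 is 5,389/6,340 of the full $6,340, so 951/6,340 of the $60,000 range has been used: income = $161,500 + $60,000 × 951/6,340 = $170,500.

$170,500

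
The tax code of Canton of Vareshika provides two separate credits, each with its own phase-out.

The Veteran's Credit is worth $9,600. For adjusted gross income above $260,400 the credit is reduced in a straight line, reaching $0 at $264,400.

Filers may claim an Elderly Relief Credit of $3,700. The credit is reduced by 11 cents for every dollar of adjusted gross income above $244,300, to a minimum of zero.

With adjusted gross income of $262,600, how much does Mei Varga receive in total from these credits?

Veteran's Credit: $262,600 is $2,200 into a $4,000 phase-out range, leaving 1,800/4,000 of the credit: $9,600 × 1,800/4,000 = $4,320.
Elderly Relief Credit: 11% of the $18,300 excess over $244,300 is $2,013; credit = $3,700 − $2,013 = $1,687.
Total: $4,320 + $1,687 = $6,007.

$6,007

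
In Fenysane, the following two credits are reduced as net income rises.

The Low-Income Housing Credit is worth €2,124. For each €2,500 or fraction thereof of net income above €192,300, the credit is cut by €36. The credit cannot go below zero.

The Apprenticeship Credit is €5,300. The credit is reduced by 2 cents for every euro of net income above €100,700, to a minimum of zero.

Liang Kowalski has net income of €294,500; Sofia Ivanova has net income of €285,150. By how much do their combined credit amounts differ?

Liang (€294,500): Low-Income Housing Credit: income exceeds €192,300 by €102,200, which is 41 full-or-partial €2,500 increments; reduction = 41 × €36 = €1,476, leaving €648. Apprenticeship Credit: 2% of the €193,800 excess over €100,700 is €3,876; credit = €5,300 − €3,876 = €1,424. total €648 + €1,424 = €2,072
Sofia (€285,150): Low-Income Housing Credit: income exceeds €192,300 by €92,850, which is 38 full-or-partial €2,500 increments; reduction = 38 × €36 = €1,368, leaving €756. Apprenticeship Credit: 2% of the €184,450 excess over €100,700 is €3,689; credit = €5,300 − €3,689 = €1,611. total €756 + €1,611 = €2,367
Difference: |€2,072 − €2,367| = €295.

€295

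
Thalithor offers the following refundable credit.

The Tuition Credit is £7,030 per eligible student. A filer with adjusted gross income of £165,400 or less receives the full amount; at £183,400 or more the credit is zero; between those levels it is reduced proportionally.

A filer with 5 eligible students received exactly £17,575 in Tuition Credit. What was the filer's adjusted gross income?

£174,400

Full credit = 5 × £7,030 = £35,150.
£17,575 is 17,575/35,150 of the full £35,150, so 17,575/35,150 of the £18,000 range has been used: income = £165,400 + £18,000 × 17,575/35,150 = £174,400.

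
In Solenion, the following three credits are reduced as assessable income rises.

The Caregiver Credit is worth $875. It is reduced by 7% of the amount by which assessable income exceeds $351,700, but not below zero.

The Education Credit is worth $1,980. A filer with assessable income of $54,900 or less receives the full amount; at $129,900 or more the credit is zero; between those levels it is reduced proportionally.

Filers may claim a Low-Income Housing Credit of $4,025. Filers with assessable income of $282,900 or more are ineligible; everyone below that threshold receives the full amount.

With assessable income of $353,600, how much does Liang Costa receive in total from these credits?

Caregiver Credit: 7% of the $1,900 excess over $351,700 is $133; credit = $875 − $133 = $742.
Education Credit: $353,600 is at or above $129,900, so the credit is $0.
Low-Income Housing Credit: $353,600 meets or exceeds the $282,900 cutoff, so the credit is $0.
Total: $742 + $0 + $0 = $742.

$742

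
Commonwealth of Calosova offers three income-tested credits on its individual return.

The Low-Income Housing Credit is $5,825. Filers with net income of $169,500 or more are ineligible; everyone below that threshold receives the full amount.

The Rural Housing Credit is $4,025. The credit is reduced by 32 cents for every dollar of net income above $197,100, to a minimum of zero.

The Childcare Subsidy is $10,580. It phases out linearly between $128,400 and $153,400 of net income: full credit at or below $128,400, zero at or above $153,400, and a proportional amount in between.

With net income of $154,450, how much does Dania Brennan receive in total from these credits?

Low-Income Housing Credit: $154,450 is below the $169,500 cutoff, so the full $5,825 applies.
Rural Housing Credit: $154,450 is at or below the $197,100 threshold, so the full $4,025 applies.
Childcare Subsidy: $154,450 is at or above $153,400, so the credit is $0.
Total: $5,825 + $4,025 + $0 = $9,850.

$9,850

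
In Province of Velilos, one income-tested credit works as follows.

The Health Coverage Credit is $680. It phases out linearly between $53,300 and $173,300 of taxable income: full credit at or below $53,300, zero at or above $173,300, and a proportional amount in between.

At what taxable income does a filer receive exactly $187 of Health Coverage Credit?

$140,300

$187 is 187/680 of the full $680, so 493/680 of the $120,000 range has been used: income = $53,300 + $120,000 × 493/680 = $140,300.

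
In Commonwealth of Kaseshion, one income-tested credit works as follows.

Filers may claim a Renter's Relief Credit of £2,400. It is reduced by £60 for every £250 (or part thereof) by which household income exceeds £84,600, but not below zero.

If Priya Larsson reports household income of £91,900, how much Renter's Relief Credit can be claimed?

Renter's Relief Credit: income exceeds £84,600 by £7,300, which is 30 full-or-partial £250 increments; reduction = 30 × £60 = £1,800, leaving £600.

£600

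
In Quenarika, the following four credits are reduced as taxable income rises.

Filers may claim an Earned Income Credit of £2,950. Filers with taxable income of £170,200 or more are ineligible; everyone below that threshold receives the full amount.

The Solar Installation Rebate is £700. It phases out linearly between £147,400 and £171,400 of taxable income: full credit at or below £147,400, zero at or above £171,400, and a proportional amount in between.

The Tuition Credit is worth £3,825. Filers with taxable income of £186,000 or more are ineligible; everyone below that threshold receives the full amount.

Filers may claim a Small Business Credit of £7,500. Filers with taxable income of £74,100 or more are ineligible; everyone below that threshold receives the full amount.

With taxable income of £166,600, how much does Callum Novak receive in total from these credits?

£6,915

Earned Income Credit: £166,600 is below the £170,200 cutoff, so the full £2,950 applies.
Solar Installation Rebate: £166,600 is £19,200 into a £24,000 phase-out range, leaving 4,800/24,000 of the credit: £700 × 4,800/24,000 = £140.
Tuition Credit: £166,600 is below the £186,000 cutoff, so the full £3,825 applies.
Small Business Credit: £166,600 meets or exceeds the £74,100 cutoff, so the credit is £0.
Total: £2,950 + £140 + £3,825 + £0 = £6,915.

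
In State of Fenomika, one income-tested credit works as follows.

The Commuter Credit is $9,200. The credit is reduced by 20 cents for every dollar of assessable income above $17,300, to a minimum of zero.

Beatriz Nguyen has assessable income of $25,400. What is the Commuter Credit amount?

$7,580

Commuter Credit: 20% of the $8,100 excess over $17,300 is $1,620; credit = $9,200 − $1,620 = $7,580.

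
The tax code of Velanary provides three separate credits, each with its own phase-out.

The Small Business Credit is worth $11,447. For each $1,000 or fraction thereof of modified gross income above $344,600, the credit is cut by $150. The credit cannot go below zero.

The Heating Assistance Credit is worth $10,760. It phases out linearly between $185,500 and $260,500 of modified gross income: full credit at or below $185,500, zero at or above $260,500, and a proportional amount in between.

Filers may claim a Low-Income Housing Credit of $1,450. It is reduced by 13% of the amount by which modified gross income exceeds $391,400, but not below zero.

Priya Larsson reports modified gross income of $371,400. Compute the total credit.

Small Business Credit: income exceeds $344,600 by $26,800, which is 27 full-or-partial $1,000 increments; reduction = 27 × $150 = $4,050, leaving $7,397.
Heating Assistance Credit: $371,400 is at or above $260,500, so the credit is $0.
Low-Income Housing Credit: $371,400 is at or below the $391,400 threshold, so the full $1,450 applies.
Total: $7,397 + $0 + $1,450 = $8,847.

$8,847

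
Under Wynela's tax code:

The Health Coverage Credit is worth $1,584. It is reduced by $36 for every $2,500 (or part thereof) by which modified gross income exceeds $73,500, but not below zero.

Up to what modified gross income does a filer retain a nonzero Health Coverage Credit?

$181,000

After 43 increments the reduction is 43 × $36 = $1,548, leaving $36; one more increment wipes it out. Increment 43 ends at excess 43 × $2,500 = $107,500, so the highest qualifying income is $73,500 + $107,500 = $181,000.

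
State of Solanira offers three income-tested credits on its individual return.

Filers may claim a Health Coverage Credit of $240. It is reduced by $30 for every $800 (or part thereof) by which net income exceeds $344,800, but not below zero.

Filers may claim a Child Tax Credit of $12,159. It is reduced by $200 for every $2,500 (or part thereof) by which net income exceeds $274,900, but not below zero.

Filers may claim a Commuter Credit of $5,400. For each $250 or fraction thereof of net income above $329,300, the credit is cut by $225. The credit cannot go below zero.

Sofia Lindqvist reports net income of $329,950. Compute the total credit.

$12,524

Health Coverage Credit: $329,950 is at or below the $344,800 threshold, so the full $240 applies.
Child Tax Credit: income exceeds $274,900 by $55,050, which is 23 full-or-partial $2,500 increments; reduction = 23 × $200 = $4,600, leaving $7,559.
Commuter Credit: income exceeds $329,300 by $650, which is 3 full-or-partial $250 increments; reduction = 3 × $225 = $675, leaving $4,725.
Total: $240 + $7,559 + $4,725 = $12,524.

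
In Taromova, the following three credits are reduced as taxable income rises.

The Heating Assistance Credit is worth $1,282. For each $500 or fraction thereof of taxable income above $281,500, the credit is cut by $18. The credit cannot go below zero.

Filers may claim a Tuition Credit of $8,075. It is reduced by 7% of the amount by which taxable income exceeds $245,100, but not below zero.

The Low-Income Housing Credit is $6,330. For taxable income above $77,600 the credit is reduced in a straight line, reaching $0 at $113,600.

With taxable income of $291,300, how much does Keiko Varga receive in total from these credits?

Heating Assistance Credit: income exceeds $281,500 by $9,800, which is 20 full-or-partial $500 increments; reduction = 20 × $18 = $360, leaving $922.
Tuition Credit: 7% of the $46,200 excess over $245,100 is $3,234; credit = $8,075 − $3,234 = $4,841.
Low-Income Housing Credit: $291,300 is at or above $113,600, so the credit is $0.
Total: $922 + $4,841 + $0 = $5,763.

$5,763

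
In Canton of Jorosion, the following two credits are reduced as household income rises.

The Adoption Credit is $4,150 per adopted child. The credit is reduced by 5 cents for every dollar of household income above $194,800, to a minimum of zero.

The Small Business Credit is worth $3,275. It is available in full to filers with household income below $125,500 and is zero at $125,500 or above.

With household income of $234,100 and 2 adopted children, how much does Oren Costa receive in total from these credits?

Adoption Credit: base = 2 × $4,150 = $8,300. 5% of the $39,300 excess over $194,800 is $1,965; credit = $8,300 − $1,965 = $6,335.
Small Business Credit: $234,100 meets or exceeds the $125,500 cutoff, so the credit is $0.
Total: $6,335 + $0 = $6,335.

$6,335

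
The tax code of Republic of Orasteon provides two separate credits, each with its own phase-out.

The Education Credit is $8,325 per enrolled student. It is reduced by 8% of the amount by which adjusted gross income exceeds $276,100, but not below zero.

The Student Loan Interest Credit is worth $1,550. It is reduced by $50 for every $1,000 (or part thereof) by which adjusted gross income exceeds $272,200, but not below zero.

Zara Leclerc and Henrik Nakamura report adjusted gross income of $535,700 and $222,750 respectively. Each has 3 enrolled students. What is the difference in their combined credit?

$22,318

Zara ($535,700): Education Credit: base = 3 × $8,325 = $24,975. 8% of the $259,600 excess over $276,100 is $20,768; credit = $24,975 − $20,768 = $4,207. Student Loan Interest Credit: income exceeds $272,200 by $263,500 → 264 increments × $50 = $13,200 ≥ base, so the credit is $0. total $4,207 + $0 = $4,207
Henrik ($222,750): Education Credit: base = 3 × $8,325 = $24,975. $222,750 is at or below the $276,100 threshold, so the full $24,975 applies. Student Loan Interest Credit: $222,750 is at or below the $272,200 threshold, so the full $1,550 applies. total $24,975 + $1,550 = $26,525
Difference: |$4,207 − $26,525| = $22,318.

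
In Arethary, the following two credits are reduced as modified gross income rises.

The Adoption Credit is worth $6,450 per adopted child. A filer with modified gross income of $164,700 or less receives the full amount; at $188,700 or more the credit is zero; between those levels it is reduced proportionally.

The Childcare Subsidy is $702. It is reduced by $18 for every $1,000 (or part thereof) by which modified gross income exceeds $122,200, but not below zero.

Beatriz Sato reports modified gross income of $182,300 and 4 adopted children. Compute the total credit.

$6,880

Adoption Credit: base = 4 × $6,450 = $25,800. $182,300 is $17,600 into a $24,000 phase-out range, leaving 6,400/24,000 of the credit: $25,800 × 6,400/24,000 = $6,880.
Childcare Subsidy: income exceeds $122,200 by $60,100 → 61 increments × $18 = $1,098 ≥ base, so the credit is $0.
Total: $6,880 + $0 = $6,880.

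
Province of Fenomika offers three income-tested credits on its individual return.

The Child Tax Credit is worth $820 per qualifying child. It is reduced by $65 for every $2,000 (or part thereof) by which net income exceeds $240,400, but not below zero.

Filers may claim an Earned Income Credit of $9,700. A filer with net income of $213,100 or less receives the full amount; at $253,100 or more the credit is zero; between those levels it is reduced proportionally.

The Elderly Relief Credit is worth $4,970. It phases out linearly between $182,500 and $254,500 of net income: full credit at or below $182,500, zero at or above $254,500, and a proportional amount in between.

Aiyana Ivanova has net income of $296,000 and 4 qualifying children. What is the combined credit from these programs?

$1,460

Child Tax Credit: base = 4 × $820 = $3,280. income exceeds $240,400 by $55,600, which is 28 full-or-partial $2,000 increments; reduction = 28 × $65 = $1,820, leaving $1,460.
Earned Income Credit: $296,000 is at or above $253,100, so the credit is $0.
Elderly Relief Credit: $296,000 is at or above $254,500, so the credit is $0.
Total: $1,460 + $0 + $0 = $1,460.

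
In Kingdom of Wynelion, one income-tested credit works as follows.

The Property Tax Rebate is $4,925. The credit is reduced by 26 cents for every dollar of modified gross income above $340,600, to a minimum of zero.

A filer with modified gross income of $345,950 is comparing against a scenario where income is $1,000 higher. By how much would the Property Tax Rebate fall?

$260

At $345,950 — 26% of the $5,350 excess over $340,600 is $1,391; credit = $4,925 − $1,391 = $3,534.
At $346,950 — 26% of the $6,350 excess over $340,600 is $1,651; credit = $4,925 − $1,651 = $3,274.
Lost: $3,534 − $3,274 = $260.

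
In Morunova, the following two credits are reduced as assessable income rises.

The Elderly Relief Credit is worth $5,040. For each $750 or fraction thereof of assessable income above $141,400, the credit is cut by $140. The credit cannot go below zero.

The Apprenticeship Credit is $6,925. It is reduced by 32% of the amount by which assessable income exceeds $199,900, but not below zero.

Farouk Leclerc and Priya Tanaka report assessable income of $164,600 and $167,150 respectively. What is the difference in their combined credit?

$560

Farouk ($164,600): Elderly Relief Credit: income exceeds $141,400 by $23,200, which is 31 full-or-partial $750 increments; reduction = 31 × $140 = $4,340, leaving $700. Apprenticeship Credit: $164,600 is at or below the $199,900 threshold, so the full $6,925 applies. total $700 + $6,925 = $7,625
Priya ($167,150): Elderly Relief Credit: income exceeds $141,400 by $25,750, which is 35 full-or-partial $750 increments; reduction = 35 × $140 = $4,900, leaving $140. Apprenticeship Credit: $167,150 is at or below the $199,900 threshold, so the full $6,925 applies. total $140 + $6,925 = $7,065
Difference: |$7,625 − $7,065| = $560.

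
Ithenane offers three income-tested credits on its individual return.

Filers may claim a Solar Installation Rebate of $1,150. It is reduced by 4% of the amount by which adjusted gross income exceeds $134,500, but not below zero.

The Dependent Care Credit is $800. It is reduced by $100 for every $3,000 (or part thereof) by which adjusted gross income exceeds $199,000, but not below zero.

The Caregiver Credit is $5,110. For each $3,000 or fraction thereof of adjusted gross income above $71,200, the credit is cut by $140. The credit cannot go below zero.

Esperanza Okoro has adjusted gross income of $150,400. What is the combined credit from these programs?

Solar Installation Rebate: 4% of the $15,900 excess over $134,500 is $636; credit = $1,150 − $636 = $514.
Dependent Care Credit: $150,400 is at or below the $199,000 threshold, so the full $800 applies.
Caregiver Credit: income exceeds $71,200 by $79,200, which is 27 full-or-partial $3,000 increments; reduction = 27 × $140 = $3,780, leaving $1,330.
Total: $514 + $800 + $1,330 = $2,644.

$2,644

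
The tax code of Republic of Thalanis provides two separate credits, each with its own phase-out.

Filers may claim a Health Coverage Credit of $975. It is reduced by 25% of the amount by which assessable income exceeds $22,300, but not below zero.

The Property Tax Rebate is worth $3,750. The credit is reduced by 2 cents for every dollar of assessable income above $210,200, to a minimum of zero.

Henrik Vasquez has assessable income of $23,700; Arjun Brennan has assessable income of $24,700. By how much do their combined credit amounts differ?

$250

Henrik ($23,700): Health Coverage Credit: 25% of the $1,400 excess over $22,300 is $350; credit = $975 − $350 = $625. Property Tax Rebate: $23,700 is at or below the $210,200 threshold, so the full $3,750 applies. total $625 + $3,750 = $4,375
Arjun ($24,700): Health Coverage Credit: 25% of the $2,400 excess over $22,300 is $600; credit = $975 − $600 = $375. Property Tax Rebate: $24,700 is at or below the $210,200 threshold, so the full $3,750 applies. total $375 + $3,750 = $4,125
Difference: |$4,375 − $4,125| = $250.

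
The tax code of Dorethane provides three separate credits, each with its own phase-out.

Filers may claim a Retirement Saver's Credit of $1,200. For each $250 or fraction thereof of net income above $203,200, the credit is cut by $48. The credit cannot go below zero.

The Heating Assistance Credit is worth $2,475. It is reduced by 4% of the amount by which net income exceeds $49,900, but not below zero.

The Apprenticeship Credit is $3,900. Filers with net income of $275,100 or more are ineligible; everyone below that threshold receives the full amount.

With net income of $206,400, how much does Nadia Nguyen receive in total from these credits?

Retirement Saver's Credit: income exceeds $203,200 by $3,200, which is 13 full-or-partial $250 increments; reduction = 13 × $48 = $624, leaving $576.
Heating Assistance Credit: 4% of the $156,500 excess over $49,900 is $6,260 ≥ base, so the credit is $0.
Apprenticeship Credit: $206,400 is below the $275,100 cutoff, so the full $3,900 applies.
Total: $576 + $0 + $3,900 = $4,476.

$4,476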